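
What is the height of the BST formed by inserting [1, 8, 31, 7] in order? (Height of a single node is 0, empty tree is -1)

Insertion order: [1, 8, 31, 7]
Tree (level-order array): [1, None, 8, 7, 31]
Compute height bottom-up (empty subtree = -1):
  height(7) = 1 + max(-1, -1) = 0
  height(31) = 1 + max(-1, -1) = 0
  height(8) = 1 + max(0, 0) = 1
  height(1) = 1 + max(-1, 1) = 2
Height = 2


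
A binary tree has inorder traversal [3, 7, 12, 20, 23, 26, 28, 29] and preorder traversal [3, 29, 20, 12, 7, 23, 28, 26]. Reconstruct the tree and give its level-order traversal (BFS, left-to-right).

Inorder:  [3, 7, 12, 20, 23, 26, 28, 29]
Preorder: [3, 29, 20, 12, 7, 23, 28, 26]
Algorithm: preorder visits root first, so consume preorder in order;
for each root, split the current inorder slice at that value into
left-subtree inorder and right-subtree inorder, then recurse.
Recursive splits:
  root=3; inorder splits into left=[], right=[7, 12, 20, 23, 26, 28, 29]
  root=29; inorder splits into left=[7, 12, 20, 23, 26, 28], right=[]
  root=20; inorder splits into left=[7, 12], right=[23, 26, 28]
  root=12; inorder splits into left=[7], right=[]
  root=7; inorder splits into left=[], right=[]
  root=23; inorder splits into left=[], right=[26, 28]
  root=28; inorder splits into left=[26], right=[]
  root=26; inorder splits into left=[], right=[]
Reconstructed level-order: [3, 29, 20, 12, 23, 7, 28, 26]


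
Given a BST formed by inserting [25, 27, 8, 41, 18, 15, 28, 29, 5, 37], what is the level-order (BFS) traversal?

Tree insertion order: [25, 27, 8, 41, 18, 15, 28, 29, 5, 37]
Tree (level-order array): [25, 8, 27, 5, 18, None, 41, None, None, 15, None, 28, None, None, None, None, 29, None, 37]
BFS from the root, enqueuing left then right child of each popped node:
  queue [25] -> pop 25, enqueue [8, 27], visited so far: [25]
  queue [8, 27] -> pop 8, enqueue [5, 18], visited so far: [25, 8]
  queue [27, 5, 18] -> pop 27, enqueue [41], visited so far: [25, 8, 27]
  queue [5, 18, 41] -> pop 5, enqueue [none], visited so far: [25, 8, 27, 5]
  queue [18, 41] -> pop 18, enqueue [15], visited so far: [25, 8, 27, 5, 18]
  queue [41, 15] -> pop 41, enqueue [28], visited so far: [25, 8, 27, 5, 18, 41]
  queue [15, 28] -> pop 15, enqueue [none], visited so far: [25, 8, 27, 5, 18, 41, 15]
  queue [28] -> pop 28, enqueue [29], visited so far: [25, 8, 27, 5, 18, 41, 15, 28]
  queue [29] -> pop 29, enqueue [37], visited so far: [25, 8, 27, 5, 18, 41, 15, 28, 29]
  queue [37] -> pop 37, enqueue [none], visited so far: [25, 8, 27, 5, 18, 41, 15, 28, 29, 37]
Result: [25, 8, 27, 5, 18, 41, 15, 28, 29, 37]


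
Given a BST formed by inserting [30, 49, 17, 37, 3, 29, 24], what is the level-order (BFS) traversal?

Tree insertion order: [30, 49, 17, 37, 3, 29, 24]
Tree (level-order array): [30, 17, 49, 3, 29, 37, None, None, None, 24]
BFS from the root, enqueuing left then right child of each popped node:
  queue [30] -> pop 30, enqueue [17, 49], visited so far: [30]
  queue [17, 49] -> pop 17, enqueue [3, 29], visited so far: [30, 17]
  queue [49, 3, 29] -> pop 49, enqueue [37], visited so far: [30, 17, 49]
  queue [3, 29, 37] -> pop 3, enqueue [none], visited so far: [30, 17, 49, 3]
  queue [29, 37] -> pop 29, enqueue [24], visited so far: [30, 17, 49, 3, 29]
  queue [37, 24] -> pop 37, enqueue [none], visited so far: [30, 17, 49, 3, 29, 37]
  queue [24] -> pop 24, enqueue [none], visited so far: [30, 17, 49, 3, 29, 37, 24]
Result: [30, 17, 49, 3, 29, 37, 24]


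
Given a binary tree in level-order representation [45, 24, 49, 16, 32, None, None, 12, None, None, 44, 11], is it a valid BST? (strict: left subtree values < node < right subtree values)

Level-order array: [45, 24, 49, 16, 32, None, None, 12, None, None, 44, 11]
Validate using subtree bounds (lo, hi): at each node, require lo < value < hi,
then recurse left with hi=value and right with lo=value.
Preorder trace (stopping at first violation):
  at node 45 with bounds (-inf, +inf): OK
  at node 24 with bounds (-inf, 45): OK
  at node 16 with bounds (-inf, 24): OK
  at node 12 with bounds (-inf, 16): OK
  at node 11 with bounds (-inf, 12): OK
  at node 32 with bounds (24, 45): OK
  at node 44 with bounds (32, 45): OK
  at node 49 with bounds (45, +inf): OK
No violation found at any node.
Result: Valid BST


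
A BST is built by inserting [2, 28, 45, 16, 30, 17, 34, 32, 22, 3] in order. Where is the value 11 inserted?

Starting tree (level order): [2, None, 28, 16, 45, 3, 17, 30, None, None, None, None, 22, None, 34, None, None, 32]
Insertion path: 2 -> 28 -> 16 -> 3
Result: insert 11 as right child of 3
Final tree (level order): [2, None, 28, 16, 45, 3, 17, 30, None, None, 11, None, 22, None, 34, None, None, None, None, 32]


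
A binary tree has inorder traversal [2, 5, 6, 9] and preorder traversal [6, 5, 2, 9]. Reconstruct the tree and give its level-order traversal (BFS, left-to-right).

Inorder:  [2, 5, 6, 9]
Preorder: [6, 5, 2, 9]
Algorithm: preorder visits root first, so consume preorder in order;
for each root, split the current inorder slice at that value into
left-subtree inorder and right-subtree inorder, then recurse.
Recursive splits:
  root=6; inorder splits into left=[2, 5], right=[9]
  root=5; inorder splits into left=[2], right=[]
  root=2; inorder splits into left=[], right=[]
  root=9; inorder splits into left=[], right=[]
Reconstructed level-order: [6, 5, 9, 2]


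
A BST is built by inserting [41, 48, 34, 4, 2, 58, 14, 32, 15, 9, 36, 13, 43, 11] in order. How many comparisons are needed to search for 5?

Search path for 5: 41 -> 34 -> 4 -> 14 -> 9
Found: False
Comparisons: 5


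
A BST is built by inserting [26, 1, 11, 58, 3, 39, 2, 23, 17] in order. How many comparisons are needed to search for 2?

Search path for 2: 26 -> 1 -> 11 -> 3 -> 2
Found: True
Comparisons: 5


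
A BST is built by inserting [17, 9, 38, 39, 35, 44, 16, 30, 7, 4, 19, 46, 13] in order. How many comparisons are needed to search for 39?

Search path for 39: 17 -> 38 -> 39
Found: True
Comparisons: 3


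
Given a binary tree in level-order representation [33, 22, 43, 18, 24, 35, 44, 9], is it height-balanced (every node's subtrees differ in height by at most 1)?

Tree (level-order array): [33, 22, 43, 18, 24, 35, 44, 9]
Definition: a tree is height-balanced if, at every node, |h(left) - h(right)| <= 1 (empty subtree has height -1).
Bottom-up per-node check:
  node 9: h_left=-1, h_right=-1, diff=0 [OK], height=0
  node 18: h_left=0, h_right=-1, diff=1 [OK], height=1
  node 24: h_left=-1, h_right=-1, diff=0 [OK], height=0
  node 22: h_left=1, h_right=0, diff=1 [OK], height=2
  node 35: h_left=-1, h_right=-1, diff=0 [OK], height=0
  node 44: h_left=-1, h_right=-1, diff=0 [OK], height=0
  node 43: h_left=0, h_right=0, diff=0 [OK], height=1
  node 33: h_left=2, h_right=1, diff=1 [OK], height=3
All nodes satisfy the balance condition.
Result: Balanced


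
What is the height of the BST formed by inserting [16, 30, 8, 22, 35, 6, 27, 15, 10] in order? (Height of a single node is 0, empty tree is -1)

Insertion order: [16, 30, 8, 22, 35, 6, 27, 15, 10]
Tree (level-order array): [16, 8, 30, 6, 15, 22, 35, None, None, 10, None, None, 27]
Compute height bottom-up (empty subtree = -1):
  height(6) = 1 + max(-1, -1) = 0
  height(10) = 1 + max(-1, -1) = 0
  height(15) = 1 + max(0, -1) = 1
  height(8) = 1 + max(0, 1) = 2
  height(27) = 1 + max(-1, -1) = 0
  height(22) = 1 + max(-1, 0) = 1
  height(35) = 1 + max(-1, -1) = 0
  height(30) = 1 + max(1, 0) = 2
  height(16) = 1 + max(2, 2) = 3
Height = 3


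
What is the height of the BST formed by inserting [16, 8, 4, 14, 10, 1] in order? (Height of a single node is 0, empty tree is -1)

Insertion order: [16, 8, 4, 14, 10, 1]
Tree (level-order array): [16, 8, None, 4, 14, 1, None, 10]
Compute height bottom-up (empty subtree = -1):
  height(1) = 1 + max(-1, -1) = 0
  height(4) = 1 + max(0, -1) = 1
  height(10) = 1 + max(-1, -1) = 0
  height(14) = 1 + max(0, -1) = 1
  height(8) = 1 + max(1, 1) = 2
  height(16) = 1 + max(2, -1) = 3
Height = 3


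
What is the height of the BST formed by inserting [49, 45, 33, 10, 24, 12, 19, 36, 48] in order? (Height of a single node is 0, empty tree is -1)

Insertion order: [49, 45, 33, 10, 24, 12, 19, 36, 48]
Tree (level-order array): [49, 45, None, 33, 48, 10, 36, None, None, None, 24, None, None, 12, None, None, 19]
Compute height bottom-up (empty subtree = -1):
  height(19) = 1 + max(-1, -1) = 0
  height(12) = 1 + max(-1, 0) = 1
  height(24) = 1 + max(1, -1) = 2
  height(10) = 1 + max(-1, 2) = 3
  height(36) = 1 + max(-1, -1) = 0
  height(33) = 1 + max(3, 0) = 4
  height(48) = 1 + max(-1, -1) = 0
  height(45) = 1 + max(4, 0) = 5
  height(49) = 1 + max(5, -1) = 6
Height = 6


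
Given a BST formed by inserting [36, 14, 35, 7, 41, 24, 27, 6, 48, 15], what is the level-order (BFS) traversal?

Tree insertion order: [36, 14, 35, 7, 41, 24, 27, 6, 48, 15]
Tree (level-order array): [36, 14, 41, 7, 35, None, 48, 6, None, 24, None, None, None, None, None, 15, 27]
BFS from the root, enqueuing left then right child of each popped node:
  queue [36] -> pop 36, enqueue [14, 41], visited so far: [36]
  queue [14, 41] -> pop 14, enqueue [7, 35], visited so far: [36, 14]
  queue [41, 7, 35] -> pop 41, enqueue [48], visited so far: [36, 14, 41]
  queue [7, 35, 48] -> pop 7, enqueue [6], visited so far: [36, 14, 41, 7]
  queue [35, 48, 6] -> pop 35, enqueue [24], visited so far: [36, 14, 41, 7, 35]
  queue [48, 6, 24] -> pop 48, enqueue [none], visited so far: [36, 14, 41, 7, 35, 48]
  queue [6, 24] -> pop 6, enqueue [none], visited so far: [36, 14, 41, 7, 35, 48, 6]
  queue [24] -> pop 24, enqueue [15, 27], visited so far: [36, 14, 41, 7, 35, 48, 6, 24]
  queue [15, 27] -> pop 15, enqueue [none], visited so far: [36, 14, 41, 7, 35, 48, 6, 24, 15]
  queue [27] -> pop 27, enqueue [none], visited so far: [36, 14, 41, 7, 35, 48, 6, 24, 15, 27]
Result: [36, 14, 41, 7, 35, 48, 6, 24, 15, 27]


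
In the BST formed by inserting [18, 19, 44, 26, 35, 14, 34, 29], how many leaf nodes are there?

Tree built from: [18, 19, 44, 26, 35, 14, 34, 29]
Tree (level-order array): [18, 14, 19, None, None, None, 44, 26, None, None, 35, 34, None, 29]
Rule: A leaf has 0 children.
Per-node child counts:
  node 18: 2 child(ren)
  node 14: 0 child(ren)
  node 19: 1 child(ren)
  node 44: 1 child(ren)
  node 26: 1 child(ren)
  node 35: 1 child(ren)
  node 34: 1 child(ren)
  node 29: 0 child(ren)
Matching nodes: [14, 29]
Count of leaf nodes: 2


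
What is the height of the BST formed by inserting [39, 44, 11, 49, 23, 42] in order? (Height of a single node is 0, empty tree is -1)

Insertion order: [39, 44, 11, 49, 23, 42]
Tree (level-order array): [39, 11, 44, None, 23, 42, 49]
Compute height bottom-up (empty subtree = -1):
  height(23) = 1 + max(-1, -1) = 0
  height(11) = 1 + max(-1, 0) = 1
  height(42) = 1 + max(-1, -1) = 0
  height(49) = 1 + max(-1, -1) = 0
  height(44) = 1 + max(0, 0) = 1
  height(39) = 1 + max(1, 1) = 2
Height = 2


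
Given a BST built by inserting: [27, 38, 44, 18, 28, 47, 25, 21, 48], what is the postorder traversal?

Tree insertion order: [27, 38, 44, 18, 28, 47, 25, 21, 48]
Tree (level-order array): [27, 18, 38, None, 25, 28, 44, 21, None, None, None, None, 47, None, None, None, 48]
Postorder traversal: [21, 25, 18, 28, 48, 47, 44, 38, 27]


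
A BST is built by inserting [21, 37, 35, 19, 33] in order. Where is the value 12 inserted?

Starting tree (level order): [21, 19, 37, None, None, 35, None, 33]
Insertion path: 21 -> 19
Result: insert 12 as left child of 19
Final tree (level order): [21, 19, 37, 12, None, 35, None, None, None, 33]


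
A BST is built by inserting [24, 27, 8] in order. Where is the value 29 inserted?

Starting tree (level order): [24, 8, 27]
Insertion path: 24 -> 27
Result: insert 29 as right child of 27
Final tree (level order): [24, 8, 27, None, None, None, 29]


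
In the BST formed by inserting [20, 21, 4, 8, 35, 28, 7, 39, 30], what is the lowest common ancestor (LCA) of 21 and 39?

Tree insertion order: [20, 21, 4, 8, 35, 28, 7, 39, 30]
Tree (level-order array): [20, 4, 21, None, 8, None, 35, 7, None, 28, 39, None, None, None, 30]
In a BST, the LCA of p=21, q=39 is the first node v on the
root-to-leaf path with p <= v <= q (go left if both < v, right if both > v).
Walk from root:
  at 20: both 21 and 39 > 20, go right
  at 21: 21 <= 21 <= 39, this is the LCA
LCA = 21


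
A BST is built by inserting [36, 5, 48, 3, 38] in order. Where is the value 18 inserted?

Starting tree (level order): [36, 5, 48, 3, None, 38]
Insertion path: 36 -> 5
Result: insert 18 as right child of 5
Final tree (level order): [36, 5, 48, 3, 18, 38]


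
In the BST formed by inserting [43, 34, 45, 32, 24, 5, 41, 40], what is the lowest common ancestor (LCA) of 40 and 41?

Tree insertion order: [43, 34, 45, 32, 24, 5, 41, 40]
Tree (level-order array): [43, 34, 45, 32, 41, None, None, 24, None, 40, None, 5]
In a BST, the LCA of p=40, q=41 is the first node v on the
root-to-leaf path with p <= v <= q (go left if both < v, right if both > v).
Walk from root:
  at 43: both 40 and 41 < 43, go left
  at 34: both 40 and 41 > 34, go right
  at 41: 40 <= 41 <= 41, this is the LCA
LCA = 41


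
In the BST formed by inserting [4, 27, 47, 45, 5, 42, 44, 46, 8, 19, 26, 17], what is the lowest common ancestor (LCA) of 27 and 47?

Tree insertion order: [4, 27, 47, 45, 5, 42, 44, 46, 8, 19, 26, 17]
Tree (level-order array): [4, None, 27, 5, 47, None, 8, 45, None, None, 19, 42, 46, 17, 26, None, 44]
In a BST, the LCA of p=27, q=47 is the first node v on the
root-to-leaf path with p <= v <= q (go left if both < v, right if both > v).
Walk from root:
  at 4: both 27 and 47 > 4, go right
  at 27: 27 <= 27 <= 47, this is the LCA
LCA = 27


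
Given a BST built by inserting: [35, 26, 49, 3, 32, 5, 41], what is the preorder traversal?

Tree insertion order: [35, 26, 49, 3, 32, 5, 41]
Tree (level-order array): [35, 26, 49, 3, 32, 41, None, None, 5]
Preorder traversal: [35, 26, 3, 5, 32, 49, 41]


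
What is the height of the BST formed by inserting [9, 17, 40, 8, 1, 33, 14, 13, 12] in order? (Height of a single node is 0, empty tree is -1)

Insertion order: [9, 17, 40, 8, 1, 33, 14, 13, 12]
Tree (level-order array): [9, 8, 17, 1, None, 14, 40, None, None, 13, None, 33, None, 12]
Compute height bottom-up (empty subtree = -1):
  height(1) = 1 + max(-1, -1) = 0
  height(8) = 1 + max(0, -1) = 1
  height(12) = 1 + max(-1, -1) = 0
  height(13) = 1 + max(0, -1) = 1
  height(14) = 1 + max(1, -1) = 2
  height(33) = 1 + max(-1, -1) = 0
  height(40) = 1 + max(0, -1) = 1
  height(17) = 1 + max(2, 1) = 3
  height(9) = 1 + max(1, 3) = 4
Height = 4


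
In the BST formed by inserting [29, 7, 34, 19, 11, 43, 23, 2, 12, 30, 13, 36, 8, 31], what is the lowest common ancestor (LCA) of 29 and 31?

Tree insertion order: [29, 7, 34, 19, 11, 43, 23, 2, 12, 30, 13, 36, 8, 31]
Tree (level-order array): [29, 7, 34, 2, 19, 30, 43, None, None, 11, 23, None, 31, 36, None, 8, 12, None, None, None, None, None, None, None, None, None, 13]
In a BST, the LCA of p=29, q=31 is the first node v on the
root-to-leaf path with p <= v <= q (go left if both < v, right if both > v).
Walk from root:
  at 29: 29 <= 29 <= 31, this is the LCA
LCA = 29


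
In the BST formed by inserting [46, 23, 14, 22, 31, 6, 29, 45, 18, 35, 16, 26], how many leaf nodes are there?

Tree built from: [46, 23, 14, 22, 31, 6, 29, 45, 18, 35, 16, 26]
Tree (level-order array): [46, 23, None, 14, 31, 6, 22, 29, 45, None, None, 18, None, 26, None, 35, None, 16]
Rule: A leaf has 0 children.
Per-node child counts:
  node 46: 1 child(ren)
  node 23: 2 child(ren)
  node 14: 2 child(ren)
  node 6: 0 child(ren)
  node 22: 1 child(ren)
  node 18: 1 child(ren)
  node 16: 0 child(ren)
  node 31: 2 child(ren)
  node 29: 1 child(ren)
  node 26: 0 child(ren)
  node 45: 1 child(ren)
  node 35: 0 child(ren)
Matching nodes: [6, 16, 26, 35]
Count of leaf nodes: 4


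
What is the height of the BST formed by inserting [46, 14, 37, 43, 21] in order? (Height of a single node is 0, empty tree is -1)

Insertion order: [46, 14, 37, 43, 21]
Tree (level-order array): [46, 14, None, None, 37, 21, 43]
Compute height bottom-up (empty subtree = -1):
  height(21) = 1 + max(-1, -1) = 0
  height(43) = 1 + max(-1, -1) = 0
  height(37) = 1 + max(0, 0) = 1
  height(14) = 1 + max(-1, 1) = 2
  height(46) = 1 + max(2, -1) = 3
Height = 3


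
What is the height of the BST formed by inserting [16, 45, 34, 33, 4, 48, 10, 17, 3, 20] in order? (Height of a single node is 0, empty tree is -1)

Insertion order: [16, 45, 34, 33, 4, 48, 10, 17, 3, 20]
Tree (level-order array): [16, 4, 45, 3, 10, 34, 48, None, None, None, None, 33, None, None, None, 17, None, None, 20]
Compute height bottom-up (empty subtree = -1):
  height(3) = 1 + max(-1, -1) = 0
  height(10) = 1 + max(-1, -1) = 0
  height(4) = 1 + max(0, 0) = 1
  height(20) = 1 + max(-1, -1) = 0
  height(17) = 1 + max(-1, 0) = 1
  height(33) = 1 + max(1, -1) = 2
  height(34) = 1 + max(2, -1) = 3
  height(48) = 1 + max(-1, -1) = 0
  height(45) = 1 + max(3, 0) = 4
  height(16) = 1 + max(1, 4) = 5
Height = 5


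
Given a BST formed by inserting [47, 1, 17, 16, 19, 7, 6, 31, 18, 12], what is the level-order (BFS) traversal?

Tree insertion order: [47, 1, 17, 16, 19, 7, 6, 31, 18, 12]
Tree (level-order array): [47, 1, None, None, 17, 16, 19, 7, None, 18, 31, 6, 12]
BFS from the root, enqueuing left then right child of each popped node:
  queue [47] -> pop 47, enqueue [1], visited so far: [47]
  queue [1] -> pop 1, enqueue [17], visited so far: [47, 1]
  queue [17] -> pop 17, enqueue [16, 19], visited so far: [47, 1, 17]
  queue [16, 19] -> pop 16, enqueue [7], visited so far: [47, 1, 17, 16]
  queue [19, 7] -> pop 19, enqueue [18, 31], visited so far: [47, 1, 17, 16, 19]
  queue [7, 18, 31] -> pop 7, enqueue [6, 12], visited so far: [47, 1, 17, 16, 19, 7]
  queue [18, 31, 6, 12] -> pop 18, enqueue [none], visited so far: [47, 1, 17, 16, 19, 7, 18]
  queue [31, 6, 12] -> pop 31, enqueue [none], visited so far: [47, 1, 17, 16, 19, 7, 18, 31]
  queue [6, 12] -> pop 6, enqueue [none], visited so far: [47, 1, 17, 16, 19, 7, 18, 31, 6]
  queue [12] -> pop 12, enqueue [none], visited so far: [47, 1, 17, 16, 19, 7, 18, 31, 6, 12]
Result: [47, 1, 17, 16, 19, 7, 18, 31, 6, 12]


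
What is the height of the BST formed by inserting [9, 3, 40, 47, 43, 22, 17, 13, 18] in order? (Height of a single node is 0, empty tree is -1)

Insertion order: [9, 3, 40, 47, 43, 22, 17, 13, 18]
Tree (level-order array): [9, 3, 40, None, None, 22, 47, 17, None, 43, None, 13, 18]
Compute height bottom-up (empty subtree = -1):
  height(3) = 1 + max(-1, -1) = 0
  height(13) = 1 + max(-1, -1) = 0
  height(18) = 1 + max(-1, -1) = 0
  height(17) = 1 + max(0, 0) = 1
  height(22) = 1 + max(1, -1) = 2
  height(43) = 1 + max(-1, -1) = 0
  height(47) = 1 + max(0, -1) = 1
  height(40) = 1 + max(2, 1) = 3
  height(9) = 1 + max(0, 3) = 4
Height = 4


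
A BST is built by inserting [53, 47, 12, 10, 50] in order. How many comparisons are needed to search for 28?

Search path for 28: 53 -> 47 -> 12
Found: False
Comparisons: 3


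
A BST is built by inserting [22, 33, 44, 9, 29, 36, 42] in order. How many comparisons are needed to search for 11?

Search path for 11: 22 -> 9
Found: False
Comparisons: 2


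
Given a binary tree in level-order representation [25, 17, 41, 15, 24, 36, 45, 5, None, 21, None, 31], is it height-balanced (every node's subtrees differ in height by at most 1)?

Tree (level-order array): [25, 17, 41, 15, 24, 36, 45, 5, None, 21, None, 31]
Definition: a tree is height-balanced if, at every node, |h(left) - h(right)| <= 1 (empty subtree has height -1).
Bottom-up per-node check:
  node 5: h_left=-1, h_right=-1, diff=0 [OK], height=0
  node 15: h_left=0, h_right=-1, diff=1 [OK], height=1
  node 21: h_left=-1, h_right=-1, diff=0 [OK], height=0
  node 24: h_left=0, h_right=-1, diff=1 [OK], height=1
  node 17: h_left=1, h_right=1, diff=0 [OK], height=2
  node 31: h_left=-1, h_right=-1, diff=0 [OK], height=0
  node 36: h_left=0, h_right=-1, diff=1 [OK], height=1
  node 45: h_left=-1, h_right=-1, diff=0 [OK], height=0
  node 41: h_left=1, h_right=0, diff=1 [OK], height=2
  node 25: h_left=2, h_right=2, diff=0 [OK], height=3
All nodes satisfy the balance condition.
Result: Balanced


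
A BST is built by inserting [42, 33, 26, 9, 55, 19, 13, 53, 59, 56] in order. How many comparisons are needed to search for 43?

Search path for 43: 42 -> 55 -> 53
Found: False
Comparisons: 3


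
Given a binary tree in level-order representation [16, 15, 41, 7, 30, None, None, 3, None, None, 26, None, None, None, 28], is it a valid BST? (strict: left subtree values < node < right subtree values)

Level-order array: [16, 15, 41, 7, 30, None, None, 3, None, None, 26, None, None, None, 28]
Validate using subtree bounds (lo, hi): at each node, require lo < value < hi,
then recurse left with hi=value and right with lo=value.
Preorder trace (stopping at first violation):
  at node 16 with bounds (-inf, +inf): OK
  at node 15 with bounds (-inf, 16): OK
  at node 7 with bounds (-inf, 15): OK
  at node 3 with bounds (-inf, 7): OK
  at node 30 with bounds (15, 16): VIOLATION
Node 30 violates its bound: not (15 < 30 < 16).
Result: Not a valid BST


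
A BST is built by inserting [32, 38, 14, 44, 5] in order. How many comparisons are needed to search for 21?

Search path for 21: 32 -> 14
Found: False
Comparisons: 2


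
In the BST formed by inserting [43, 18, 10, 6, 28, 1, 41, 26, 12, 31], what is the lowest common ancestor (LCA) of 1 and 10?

Tree insertion order: [43, 18, 10, 6, 28, 1, 41, 26, 12, 31]
Tree (level-order array): [43, 18, None, 10, 28, 6, 12, 26, 41, 1, None, None, None, None, None, 31]
In a BST, the LCA of p=1, q=10 is the first node v on the
root-to-leaf path with p <= v <= q (go left if both < v, right if both > v).
Walk from root:
  at 43: both 1 and 10 < 43, go left
  at 18: both 1 and 10 < 18, go left
  at 10: 1 <= 10 <= 10, this is the LCA
LCA = 10


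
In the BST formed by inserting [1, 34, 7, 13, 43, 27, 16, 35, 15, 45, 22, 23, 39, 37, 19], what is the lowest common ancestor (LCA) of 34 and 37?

Tree insertion order: [1, 34, 7, 13, 43, 27, 16, 35, 15, 45, 22, 23, 39, 37, 19]
Tree (level-order array): [1, None, 34, 7, 43, None, 13, 35, 45, None, 27, None, 39, None, None, 16, None, 37, None, 15, 22, None, None, None, None, 19, 23]
In a BST, the LCA of p=34, q=37 is the first node v on the
root-to-leaf path with p <= v <= q (go left if both < v, right if both > v).
Walk from root:
  at 1: both 34 and 37 > 1, go right
  at 34: 34 <= 34 <= 37, this is the LCA
LCA = 34


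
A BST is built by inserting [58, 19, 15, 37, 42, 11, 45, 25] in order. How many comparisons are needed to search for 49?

Search path for 49: 58 -> 19 -> 37 -> 42 -> 45
Found: False
Comparisons: 5


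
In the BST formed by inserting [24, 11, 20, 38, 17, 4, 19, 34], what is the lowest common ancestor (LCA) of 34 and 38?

Tree insertion order: [24, 11, 20, 38, 17, 4, 19, 34]
Tree (level-order array): [24, 11, 38, 4, 20, 34, None, None, None, 17, None, None, None, None, 19]
In a BST, the LCA of p=34, q=38 is the first node v on the
root-to-leaf path with p <= v <= q (go left if both < v, right if both > v).
Walk from root:
  at 24: both 34 and 38 > 24, go right
  at 38: 34 <= 38 <= 38, this is the LCA
LCA = 38


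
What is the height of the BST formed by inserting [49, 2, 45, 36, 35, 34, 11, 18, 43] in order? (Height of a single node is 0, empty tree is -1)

Insertion order: [49, 2, 45, 36, 35, 34, 11, 18, 43]
Tree (level-order array): [49, 2, None, None, 45, 36, None, 35, 43, 34, None, None, None, 11, None, None, 18]
Compute height bottom-up (empty subtree = -1):
  height(18) = 1 + max(-1, -1) = 0
  height(11) = 1 + max(-1, 0) = 1
  height(34) = 1 + max(1, -1) = 2
  height(35) = 1 + max(2, -1) = 3
  height(43) = 1 + max(-1, -1) = 0
  height(36) = 1 + max(3, 0) = 4
  height(45) = 1 + max(4, -1) = 5
  height(2) = 1 + max(-1, 5) = 6
  height(49) = 1 + max(6, -1) = 7
Height = 7


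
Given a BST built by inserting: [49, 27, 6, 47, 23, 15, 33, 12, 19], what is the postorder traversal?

Tree insertion order: [49, 27, 6, 47, 23, 15, 33, 12, 19]
Tree (level-order array): [49, 27, None, 6, 47, None, 23, 33, None, 15, None, None, None, 12, 19]
Postorder traversal: [12, 19, 15, 23, 6, 33, 47, 27, 49]


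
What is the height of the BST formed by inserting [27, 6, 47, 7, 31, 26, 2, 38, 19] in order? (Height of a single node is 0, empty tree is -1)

Insertion order: [27, 6, 47, 7, 31, 26, 2, 38, 19]
Tree (level-order array): [27, 6, 47, 2, 7, 31, None, None, None, None, 26, None, 38, 19]
Compute height bottom-up (empty subtree = -1):
  height(2) = 1 + max(-1, -1) = 0
  height(19) = 1 + max(-1, -1) = 0
  height(26) = 1 + max(0, -1) = 1
  height(7) = 1 + max(-1, 1) = 2
  height(6) = 1 + max(0, 2) = 3
  height(38) = 1 + max(-1, -1) = 0
  height(31) = 1 + max(-1, 0) = 1
  height(47) = 1 + max(1, -1) = 2
  height(27) = 1 + max(3, 2) = 4
Height = 4


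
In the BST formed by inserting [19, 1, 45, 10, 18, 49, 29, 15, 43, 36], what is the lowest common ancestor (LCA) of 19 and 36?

Tree insertion order: [19, 1, 45, 10, 18, 49, 29, 15, 43, 36]
Tree (level-order array): [19, 1, 45, None, 10, 29, 49, None, 18, None, 43, None, None, 15, None, 36]
In a BST, the LCA of p=19, q=36 is the first node v on the
root-to-leaf path with p <= v <= q (go left if both < v, right if both > v).
Walk from root:
  at 19: 19 <= 19 <= 36, this is the LCA
LCA = 19


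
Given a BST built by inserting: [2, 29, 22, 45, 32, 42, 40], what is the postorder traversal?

Tree insertion order: [2, 29, 22, 45, 32, 42, 40]
Tree (level-order array): [2, None, 29, 22, 45, None, None, 32, None, None, 42, 40]
Postorder traversal: [22, 40, 42, 32, 45, 29, 2]


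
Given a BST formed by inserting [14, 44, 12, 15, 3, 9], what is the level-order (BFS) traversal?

Tree insertion order: [14, 44, 12, 15, 3, 9]
Tree (level-order array): [14, 12, 44, 3, None, 15, None, None, 9]
BFS from the root, enqueuing left then right child of each popped node:
  queue [14] -> pop 14, enqueue [12, 44], visited so far: [14]
  queue [12, 44] -> pop 12, enqueue [3], visited so far: [14, 12]
  queue [44, 3] -> pop 44, enqueue [15], visited so far: [14, 12, 44]
  queue [3, 15] -> pop 3, enqueue [9], visited so far: [14, 12, 44, 3]
  queue [15, 9] -> pop 15, enqueue [none], visited so far: [14, 12, 44, 3, 15]
  queue [9] -> pop 9, enqueue [none], visited so far: [14, 12, 44, 3, 15, 9]
Result: [14, 12, 44, 3, 15, 9]


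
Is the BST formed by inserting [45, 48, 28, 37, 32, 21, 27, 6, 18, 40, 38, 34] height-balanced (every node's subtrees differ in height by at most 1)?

Tree (level-order array): [45, 28, 48, 21, 37, None, None, 6, 27, 32, 40, None, 18, None, None, None, 34, 38]
Definition: a tree is height-balanced if, at every node, |h(left) - h(right)| <= 1 (empty subtree has height -1).
Bottom-up per-node check:
  node 18: h_left=-1, h_right=-1, diff=0 [OK], height=0
  node 6: h_left=-1, h_right=0, diff=1 [OK], height=1
  node 27: h_left=-1, h_right=-1, diff=0 [OK], height=0
  node 21: h_left=1, h_right=0, diff=1 [OK], height=2
  node 34: h_left=-1, h_right=-1, diff=0 [OK], height=0
  node 32: h_left=-1, h_right=0, diff=1 [OK], height=1
  node 38: h_left=-1, h_right=-1, diff=0 [OK], height=0
  node 40: h_left=0, h_right=-1, diff=1 [OK], height=1
  node 37: h_left=1, h_right=1, diff=0 [OK], height=2
  node 28: h_left=2, h_right=2, diff=0 [OK], height=3
  node 48: h_left=-1, h_right=-1, diff=0 [OK], height=0
  node 45: h_left=3, h_right=0, diff=3 [FAIL (|3-0|=3 > 1)], height=4
Node 45 violates the condition: |3 - 0| = 3 > 1.
Result: Not balanced


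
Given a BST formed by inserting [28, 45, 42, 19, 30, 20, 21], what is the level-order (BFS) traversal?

Tree insertion order: [28, 45, 42, 19, 30, 20, 21]
Tree (level-order array): [28, 19, 45, None, 20, 42, None, None, 21, 30]
BFS from the root, enqueuing left then right child of each popped node:
  queue [28] -> pop 28, enqueue [19, 45], visited so far: [28]
  queue [19, 45] -> pop 19, enqueue [20], visited so far: [28, 19]
  queue [45, 20] -> pop 45, enqueue [42], visited so far: [28, 19, 45]
  queue [20, 42] -> pop 20, enqueue [21], visited so far: [28, 19, 45, 20]
  queue [42, 21] -> pop 42, enqueue [30], visited so far: [28, 19, 45, 20, 42]
  queue [21, 30] -> pop 21, enqueue [none], visited so far: [28, 19, 45, 20, 42, 21]
  queue [30] -> pop 30, enqueue [none], visited so far: [28, 19, 45, 20, 42, 21, 30]
Result: [28, 19, 45, 20, 42, 21, 30]


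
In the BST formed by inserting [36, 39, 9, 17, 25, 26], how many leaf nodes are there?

Tree built from: [36, 39, 9, 17, 25, 26]
Tree (level-order array): [36, 9, 39, None, 17, None, None, None, 25, None, 26]
Rule: A leaf has 0 children.
Per-node child counts:
  node 36: 2 child(ren)
  node 9: 1 child(ren)
  node 17: 1 child(ren)
  node 25: 1 child(ren)
  node 26: 0 child(ren)
  node 39: 0 child(ren)
Matching nodes: [26, 39]
Count of leaf nodes: 2


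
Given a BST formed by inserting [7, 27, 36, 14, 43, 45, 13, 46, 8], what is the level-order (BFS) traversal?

Tree insertion order: [7, 27, 36, 14, 43, 45, 13, 46, 8]
Tree (level-order array): [7, None, 27, 14, 36, 13, None, None, 43, 8, None, None, 45, None, None, None, 46]
BFS from the root, enqueuing left then right child of each popped node:
  queue [7] -> pop 7, enqueue [27], visited so far: [7]
  queue [27] -> pop 27, enqueue [14, 36], visited so far: [7, 27]
  queue [14, 36] -> pop 14, enqueue [13], visited so far: [7, 27, 14]
  queue [36, 13] -> pop 36, enqueue [43], visited so far: [7, 27, 14, 36]
  queue [13, 43] -> pop 13, enqueue [8], visited so far: [7, 27, 14, 36, 13]
  queue [43, 8] -> pop 43, enqueue [45], visited so far: [7, 27, 14, 36, 13, 43]
  queue [8, 45] -> pop 8, enqueue [none], visited so far: [7, 27, 14, 36, 13, 43, 8]
  queue [45] -> pop 45, enqueue [46], visited so far: [7, 27, 14, 36, 13, 43, 8, 45]
  queue [46] -> pop 46, enqueue [none], visited so far: [7, 27, 14, 36, 13, 43, 8, 45, 46]
Result: [7, 27, 14, 36, 13, 43, 8, 45, 46]


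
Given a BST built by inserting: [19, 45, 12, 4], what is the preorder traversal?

Tree insertion order: [19, 45, 12, 4]
Tree (level-order array): [19, 12, 45, 4]
Preorder traversal: [19, 12, 4, 45]


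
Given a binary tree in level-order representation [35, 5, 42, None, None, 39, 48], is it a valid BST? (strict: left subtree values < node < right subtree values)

Level-order array: [35, 5, 42, None, None, 39, 48]
Validate using subtree bounds (lo, hi): at each node, require lo < value < hi,
then recurse left with hi=value and right with lo=value.
Preorder trace (stopping at first violation):
  at node 35 with bounds (-inf, +inf): OK
  at node 5 with bounds (-inf, 35): OK
  at node 42 with bounds (35, +inf): OK
  at node 39 with bounds (35, 42): OK
  at node 48 with bounds (42, +inf): OK
No violation found at any node.
Result: Valid BST


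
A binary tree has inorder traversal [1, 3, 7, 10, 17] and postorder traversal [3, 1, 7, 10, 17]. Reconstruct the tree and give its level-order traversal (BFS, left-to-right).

Inorder:   [1, 3, 7, 10, 17]
Postorder: [3, 1, 7, 10, 17]
Algorithm: postorder visits root last, so walk postorder right-to-left;
each value is the root of the current inorder slice — split it at that
value, recurse on the right subtree first, then the left.
Recursive splits:
  root=17; inorder splits into left=[1, 3, 7, 10], right=[]
  root=10; inorder splits into left=[1, 3, 7], right=[]
  root=7; inorder splits into left=[1, 3], right=[]
  root=1; inorder splits into left=[], right=[3]
  root=3; inorder splits into left=[], right=[]
Reconstructed level-order: [17, 10, 7, 1, 3]


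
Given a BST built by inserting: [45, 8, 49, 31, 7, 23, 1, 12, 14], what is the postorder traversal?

Tree insertion order: [45, 8, 49, 31, 7, 23, 1, 12, 14]
Tree (level-order array): [45, 8, 49, 7, 31, None, None, 1, None, 23, None, None, None, 12, None, None, 14]
Postorder traversal: [1, 7, 14, 12, 23, 31, 8, 49, 45]


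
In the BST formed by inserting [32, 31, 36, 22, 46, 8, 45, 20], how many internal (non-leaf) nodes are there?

Tree built from: [32, 31, 36, 22, 46, 8, 45, 20]
Tree (level-order array): [32, 31, 36, 22, None, None, 46, 8, None, 45, None, None, 20]
Rule: An internal node has at least one child.
Per-node child counts:
  node 32: 2 child(ren)
  node 31: 1 child(ren)
  node 22: 1 child(ren)
  node 8: 1 child(ren)
  node 20: 0 child(ren)
  node 36: 1 child(ren)
  node 46: 1 child(ren)
  node 45: 0 child(ren)
Matching nodes: [32, 31, 22, 8, 36, 46]
Count of internal (non-leaf) nodes: 6


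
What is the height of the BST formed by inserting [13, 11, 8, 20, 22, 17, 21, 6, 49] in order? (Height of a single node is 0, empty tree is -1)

Insertion order: [13, 11, 8, 20, 22, 17, 21, 6, 49]
Tree (level-order array): [13, 11, 20, 8, None, 17, 22, 6, None, None, None, 21, 49]
Compute height bottom-up (empty subtree = -1):
  height(6) = 1 + max(-1, -1) = 0
  height(8) = 1 + max(0, -1) = 1
  height(11) = 1 + max(1, -1) = 2
  height(17) = 1 + max(-1, -1) = 0
  height(21) = 1 + max(-1, -1) = 0
  height(49) = 1 + max(-1, -1) = 0
  height(22) = 1 + max(0, 0) = 1
  height(20) = 1 + max(0, 1) = 2
  height(13) = 1 + max(2, 2) = 3
Height = 3


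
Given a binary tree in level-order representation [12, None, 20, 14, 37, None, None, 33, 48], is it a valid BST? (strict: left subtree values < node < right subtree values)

Level-order array: [12, None, 20, 14, 37, None, None, 33, 48]
Validate using subtree bounds (lo, hi): at each node, require lo < value < hi,
then recurse left with hi=value and right with lo=value.
Preorder trace (stopping at first violation):
  at node 12 with bounds (-inf, +inf): OK
  at node 20 with bounds (12, +inf): OK
  at node 14 with bounds (12, 20): OK
  at node 37 with bounds (20, +inf): OK
  at node 33 with bounds (20, 37): OK
  at node 48 with bounds (37, +inf): OK
No violation found at any node.
Result: Valid BST


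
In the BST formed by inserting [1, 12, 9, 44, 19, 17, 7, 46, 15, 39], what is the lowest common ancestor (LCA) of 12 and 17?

Tree insertion order: [1, 12, 9, 44, 19, 17, 7, 46, 15, 39]
Tree (level-order array): [1, None, 12, 9, 44, 7, None, 19, 46, None, None, 17, 39, None, None, 15]
In a BST, the LCA of p=12, q=17 is the first node v on the
root-to-leaf path with p <= v <= q (go left if both < v, right if both > v).
Walk from root:
  at 1: both 12 and 17 > 1, go right
  at 12: 12 <= 12 <= 17, this is the LCA
LCA = 12


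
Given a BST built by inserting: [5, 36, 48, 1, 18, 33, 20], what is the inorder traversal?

Tree insertion order: [5, 36, 48, 1, 18, 33, 20]
Tree (level-order array): [5, 1, 36, None, None, 18, 48, None, 33, None, None, 20]
Inorder traversal: [1, 5, 18, 20, 33, 36, 48]


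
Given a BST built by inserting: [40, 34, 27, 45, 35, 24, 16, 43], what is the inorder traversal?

Tree insertion order: [40, 34, 27, 45, 35, 24, 16, 43]
Tree (level-order array): [40, 34, 45, 27, 35, 43, None, 24, None, None, None, None, None, 16]
Inorder traversal: [16, 24, 27, 34, 35, 40, 43, 45]


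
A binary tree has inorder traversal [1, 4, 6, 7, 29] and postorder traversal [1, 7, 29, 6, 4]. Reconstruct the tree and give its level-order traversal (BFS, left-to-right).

Inorder:   [1, 4, 6, 7, 29]
Postorder: [1, 7, 29, 6, 4]
Algorithm: postorder visits root last, so walk postorder right-to-left;
each value is the root of the current inorder slice — split it at that
value, recurse on the right subtree first, then the left.
Recursive splits:
  root=4; inorder splits into left=[1], right=[6, 7, 29]
  root=6; inorder splits into left=[], right=[7, 29]
  root=29; inorder splits into left=[7], right=[]
  root=7; inorder splits into left=[], right=[]
  root=1; inorder splits into left=[], right=[]
Reconstructed level-order: [4, 1, 6, 29, 7]


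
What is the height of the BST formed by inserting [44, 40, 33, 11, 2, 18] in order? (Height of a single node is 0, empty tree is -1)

Insertion order: [44, 40, 33, 11, 2, 18]
Tree (level-order array): [44, 40, None, 33, None, 11, None, 2, 18]
Compute height bottom-up (empty subtree = -1):
  height(2) = 1 + max(-1, -1) = 0
  height(18) = 1 + max(-1, -1) = 0
  height(11) = 1 + max(0, 0) = 1
  height(33) = 1 + max(1, -1) = 2
  height(40) = 1 + max(2, -1) = 3
  height(44) = 1 + max(3, -1) = 4
Height = 4


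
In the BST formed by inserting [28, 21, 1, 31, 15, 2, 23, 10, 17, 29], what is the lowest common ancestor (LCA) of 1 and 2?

Tree insertion order: [28, 21, 1, 31, 15, 2, 23, 10, 17, 29]
Tree (level-order array): [28, 21, 31, 1, 23, 29, None, None, 15, None, None, None, None, 2, 17, None, 10]
In a BST, the LCA of p=1, q=2 is the first node v on the
root-to-leaf path with p <= v <= q (go left if both < v, right if both > v).
Walk from root:
  at 28: both 1 and 2 < 28, go left
  at 21: both 1 and 2 < 21, go left
  at 1: 1 <= 1 <= 2, this is the LCA
LCA = 1


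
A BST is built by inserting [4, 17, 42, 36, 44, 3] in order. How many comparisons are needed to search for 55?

Search path for 55: 4 -> 17 -> 42 -> 44
Found: False
Comparisons: 4


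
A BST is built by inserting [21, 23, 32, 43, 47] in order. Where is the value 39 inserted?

Starting tree (level order): [21, None, 23, None, 32, None, 43, None, 47]
Insertion path: 21 -> 23 -> 32 -> 43
Result: insert 39 as left child of 43
Final tree (level order): [21, None, 23, None, 32, None, 43, 39, 47]


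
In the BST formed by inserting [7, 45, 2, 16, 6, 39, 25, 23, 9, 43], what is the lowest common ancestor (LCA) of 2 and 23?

Tree insertion order: [7, 45, 2, 16, 6, 39, 25, 23, 9, 43]
Tree (level-order array): [7, 2, 45, None, 6, 16, None, None, None, 9, 39, None, None, 25, 43, 23]
In a BST, the LCA of p=2, q=23 is the first node v on the
root-to-leaf path with p <= v <= q (go left if both < v, right if both > v).
Walk from root:
  at 7: 2 <= 7 <= 23, this is the LCA
LCA = 7


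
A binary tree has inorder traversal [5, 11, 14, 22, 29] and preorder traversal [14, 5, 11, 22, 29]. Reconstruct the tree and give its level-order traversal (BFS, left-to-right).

Inorder:  [5, 11, 14, 22, 29]
Preorder: [14, 5, 11, 22, 29]
Algorithm: preorder visits root first, so consume preorder in order;
for each root, split the current inorder slice at that value into
left-subtree inorder and right-subtree inorder, then recurse.
Recursive splits:
  root=14; inorder splits into left=[5, 11], right=[22, 29]
  root=5; inorder splits into left=[], right=[11]
  root=11; inorder splits into left=[], right=[]
  root=22; inorder splits into left=[], right=[29]
  root=29; inorder splits into left=[], right=[]
Reconstructed level-order: [14, 5, 22, 11, 29]


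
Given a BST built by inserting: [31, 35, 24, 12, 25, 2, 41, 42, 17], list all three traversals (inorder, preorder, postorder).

Tree insertion order: [31, 35, 24, 12, 25, 2, 41, 42, 17]
Tree (level-order array): [31, 24, 35, 12, 25, None, 41, 2, 17, None, None, None, 42]
Inorder (L, root, R): [2, 12, 17, 24, 25, 31, 35, 41, 42]
Preorder (root, L, R): [31, 24, 12, 2, 17, 25, 35, 41, 42]
Postorder (L, R, root): [2, 17, 12, 25, 24, 42, 41, 35, 31]


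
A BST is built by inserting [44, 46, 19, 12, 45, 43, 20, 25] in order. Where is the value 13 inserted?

Starting tree (level order): [44, 19, 46, 12, 43, 45, None, None, None, 20, None, None, None, None, 25]
Insertion path: 44 -> 19 -> 12
Result: insert 13 as right child of 12
Final tree (level order): [44, 19, 46, 12, 43, 45, None, None, 13, 20, None, None, None, None, None, None, 25]


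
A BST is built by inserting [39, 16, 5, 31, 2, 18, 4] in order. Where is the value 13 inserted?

Starting tree (level order): [39, 16, None, 5, 31, 2, None, 18, None, None, 4]
Insertion path: 39 -> 16 -> 5
Result: insert 13 as right child of 5
Final tree (level order): [39, 16, None, 5, 31, 2, 13, 18, None, None, 4]


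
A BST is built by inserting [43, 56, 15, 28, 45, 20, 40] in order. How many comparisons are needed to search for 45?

Search path for 45: 43 -> 56 -> 45
Found: True
Comparisons: 3
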